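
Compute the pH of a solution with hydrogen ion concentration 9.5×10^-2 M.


pH = -log10([H+]) = -log10(9.5×10^-2)
= 2 - log10(9.5)
= 2 - 0.98
= 1.02

1.02


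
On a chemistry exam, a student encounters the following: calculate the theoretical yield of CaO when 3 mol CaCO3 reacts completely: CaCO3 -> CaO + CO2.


Mole ratio CaO:CaCO3 = 1:1
n(CaO) = 3 × 1/1 = 3.000 mol
mass = 3.000 × 56.08 = 168.24 g

168.24 g


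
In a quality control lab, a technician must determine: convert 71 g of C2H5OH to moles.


M(C2H5OH) = 46.07 g/mol
n = mass/M = 71/46.07 = 1.5411 mol

1.5411 mol


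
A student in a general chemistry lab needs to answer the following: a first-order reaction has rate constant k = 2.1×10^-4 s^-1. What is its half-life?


t½ = ln2/k = 0.693147/(2.1×10^-4 s^-1)
= 3301 s

3301 s


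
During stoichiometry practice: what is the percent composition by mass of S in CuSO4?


M(CuSO4) = 1×63.55 + 1×32.07 + 4×16.0 = 159.62 g/mol
Mass of S = 1 × 32.07 = 32.07 g/mol
% S = 32.07/159.62 × 100 = 20.09%

20.09%


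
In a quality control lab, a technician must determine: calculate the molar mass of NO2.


M(NO2) = 1×14.01 + 2×16.0
= 14.01 + 32.0
= 46.01 g/mol

46.01 g/mol


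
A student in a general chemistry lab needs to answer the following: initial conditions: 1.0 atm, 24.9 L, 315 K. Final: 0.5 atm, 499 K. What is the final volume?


P1V1/T1 = P2V2/T2
V2 = P1V1T2/(T1P2)
= 1.0×24.9×499/(315×0.5)
= 78.89 L

78.89 L


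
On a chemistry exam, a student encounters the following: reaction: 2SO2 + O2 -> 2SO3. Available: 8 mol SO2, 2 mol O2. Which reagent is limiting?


Mole ratio available / coefficient:
  SO2: 8/2 = 4.000
  O2: 2/1 = 2.000
Smaller ratio is limiting.

O2


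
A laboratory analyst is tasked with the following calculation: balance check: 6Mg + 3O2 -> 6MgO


Equation: 6Mg + 3O2 -> 6MgO
Check atoms: Mg: 6=6, O: 6=6
Balanced

Yes, balanced


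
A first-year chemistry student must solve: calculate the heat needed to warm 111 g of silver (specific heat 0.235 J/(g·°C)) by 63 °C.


q = mcΔT = 111 × 0.235 × 63
= 1643.36 J

1643.36 J


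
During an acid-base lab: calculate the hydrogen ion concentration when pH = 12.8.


[H+] = 10^(-pH) = 10^(-12.8)
= 1.58×10^-13 M

1.58×10^-13 M


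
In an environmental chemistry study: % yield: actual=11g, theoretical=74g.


% yield = actual/theoretical × 100
= 11/74 × 100
= 14.86%

14.86%


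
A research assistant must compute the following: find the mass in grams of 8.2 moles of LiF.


M(LiF) = 25.94 g/mol
mass = n × M = 8.2 × 25.94 = 212.71 g

212.71 g


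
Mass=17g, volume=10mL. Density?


ρ = mass/volume
= 17/10
= 1.7 g/mL

1.7 g/mL


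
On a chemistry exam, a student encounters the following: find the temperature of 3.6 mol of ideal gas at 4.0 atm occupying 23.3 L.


PV = nRT  (R = 0.08206 L·atm/(mol·K))
T = PV/(nR) = 4.0×23.3/(3.6×0.08206)
= 93.20/0.295416
= 315.49 K

315.49 K


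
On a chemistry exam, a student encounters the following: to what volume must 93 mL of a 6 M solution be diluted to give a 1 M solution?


C1V1 = C2V2
6 × 93 = 1 × V2
V2 = 558/1 = 558.0 mL

558.0 mL


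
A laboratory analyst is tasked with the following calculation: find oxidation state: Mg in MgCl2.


Group 2 metal: +2
Oxidation number: +2

+2


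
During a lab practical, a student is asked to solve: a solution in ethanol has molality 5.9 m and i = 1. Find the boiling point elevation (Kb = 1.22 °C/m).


ΔTb = Kb × m × i
= 1.22 × 5.9 × 1
= 7.198 °C

7.198 °C


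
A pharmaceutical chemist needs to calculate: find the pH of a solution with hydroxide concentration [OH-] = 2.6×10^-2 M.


pOH = -log10([OH-]) = -log10(2.6×10^-2)
= 2 - log10(2.6) = 1.59
pH = 14 - pOH = 14 - 1.59 = 12.41

12.41


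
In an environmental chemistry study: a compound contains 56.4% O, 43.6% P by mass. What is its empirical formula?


Assume 100 g sample. Moles of each element:
  O: 56.4/16.0 = 3.525 mol
  P: 43.6/30.97 = 1.408 mol
Divide by smallest (1.408):
  O: 3.525/1.408 = 2.5
  P: 1.408/1.408 = 1.0
Multiply all ratios by 2 to obtain whole numbers.
Empirical formula: P2O5

P2O5


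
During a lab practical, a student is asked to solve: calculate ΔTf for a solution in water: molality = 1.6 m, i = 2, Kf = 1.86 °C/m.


ΔTf = Kf × m × i
= 1.86 × 1.6 × 2
= 5.952 °C

5.952 °C


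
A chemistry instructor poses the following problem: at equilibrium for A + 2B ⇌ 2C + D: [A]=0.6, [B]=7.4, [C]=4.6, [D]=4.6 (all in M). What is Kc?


Kc = [C]^2[D]/([A][B]^2)
= (4.6^2 × 4.6^1)/(0.6^1 × 7.4^2)
= 97.336/32.856
= 2.963

2.963


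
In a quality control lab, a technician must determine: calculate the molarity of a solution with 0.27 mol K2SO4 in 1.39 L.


M = n/V = 0.27/1.39 = 0.194 mol/L

0.194 M


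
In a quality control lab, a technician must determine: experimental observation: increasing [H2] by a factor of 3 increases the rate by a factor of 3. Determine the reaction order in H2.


rate ∝ [H2]^n
3^n = 3 → n = 1
Order in H2: 1

1


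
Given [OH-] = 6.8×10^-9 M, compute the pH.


pOH = -log10([OH-]) = -log10(6.8×10^-9)
= 9 - log10(6.8) = 8.17
pH = 14 - pOH = 14 - 8.17 = 5.83

5.83


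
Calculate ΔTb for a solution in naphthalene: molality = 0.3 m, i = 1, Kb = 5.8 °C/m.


ΔTb = Kb × m × i
= 5.8 × 0.3 × 1
= 1.74 °C

1.74 °C


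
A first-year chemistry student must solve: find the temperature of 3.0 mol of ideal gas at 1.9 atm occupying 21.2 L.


PV = nRT  (R = 0.08206 L·atm/(mol·K))
T = PV/(nR) = 1.9×21.2/(3.0×0.08206)
= 40.28/0.246180
= 163.62 K

163.62 K


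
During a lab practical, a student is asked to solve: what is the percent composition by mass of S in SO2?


M(SO2) = 1×32.07 + 2×16.0 = 64.07 g/mol
Mass of S = 1 × 32.07 = 32.07 g/mol
% S = 32.07/64.07 × 100 = 50.05%

50.05%


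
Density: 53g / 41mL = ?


ρ = mass/volume
= 53/41
= 1.293 g/mL

1.293 g/mL


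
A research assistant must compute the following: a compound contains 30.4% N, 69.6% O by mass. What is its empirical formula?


Assume 100 g sample. Moles of each element:
  N: 30.4/14.01 = 2.17 mol
  O: 69.6/16.0 = 4.35 mol
Divide by smallest (2.17):
  N: 2.17/2.17 = 1.0
  O: 4.35/2.17 = 2.0
Empirical formula: NO2

NO2


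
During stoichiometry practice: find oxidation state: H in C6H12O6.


H is +1 with nonmetals
Oxidation number: +1

+1


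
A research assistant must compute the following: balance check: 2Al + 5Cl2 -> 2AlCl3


Equation: 2Al + 5Cl2 -> 2AlCl3
Check atoms: Al: 2=2, Cl: 10≠6
Not balanced

No, not balanced


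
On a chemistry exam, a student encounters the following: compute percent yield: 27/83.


% yield = actual/theoretical × 100
= 27/83 × 100
= 32.53%

32.53%


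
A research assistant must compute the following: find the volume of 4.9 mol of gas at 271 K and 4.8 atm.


PV = nRT  (R = 0.08206 L·atm/(mol·K))
V = nRT/P = 4.9×0.08206×271/4.8
= 22.702 L

22.702 L


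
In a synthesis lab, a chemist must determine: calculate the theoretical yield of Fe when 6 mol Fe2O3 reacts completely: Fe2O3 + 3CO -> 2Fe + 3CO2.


Mole ratio Fe:Fe2O3 = 2:1
n(Fe) = 6 × 2/1 = 12.000 mol
mass = 12.000 × 55.85 = 670.2 g

670.2 g


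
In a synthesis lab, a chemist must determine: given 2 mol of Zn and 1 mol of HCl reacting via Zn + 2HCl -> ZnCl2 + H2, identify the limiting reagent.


Mole ratio available / coefficient:
  Zn: 2/1 = 2.000
  HCl: 1/2 = 0.500
Smaller ratio is limiting.

HCl


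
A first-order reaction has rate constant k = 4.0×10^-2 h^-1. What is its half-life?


t½ = ln2/k = 0.693147/(4.0×10^-2 h^-1)
= 17.33 h

17.33 h


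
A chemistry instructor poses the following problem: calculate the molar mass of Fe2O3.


M(Fe2O3) = 2×55.85 + 3×16.0
= 111.7 + 48.0
= 159.7 g/mol

159.7 g/mol


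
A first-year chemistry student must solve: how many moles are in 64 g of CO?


M(CO) = 28.01 g/mol
n = mass/M = 64/28.01 = 2.2849 mol

2.2849 mol


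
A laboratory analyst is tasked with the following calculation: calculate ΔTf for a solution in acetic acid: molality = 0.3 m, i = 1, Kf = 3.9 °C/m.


ΔTf = Kf × m × i
= 3.9 × 0.3 × 1
= 1.17 °C

1.17 °C


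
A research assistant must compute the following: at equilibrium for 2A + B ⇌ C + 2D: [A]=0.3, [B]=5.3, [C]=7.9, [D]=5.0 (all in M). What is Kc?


Kc = [C][D]^2/([A]^2[B])
= (7.9^1 × 5.0^2)/(0.3^2 × 5.3^1)
= 197.5/0.477
= 414.0

414.0


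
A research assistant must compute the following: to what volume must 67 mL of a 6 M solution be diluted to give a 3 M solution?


C1V1 = C2V2
6 × 67 = 3 × V2
V2 = 402/3 = 134.0 mL

134.0 mL


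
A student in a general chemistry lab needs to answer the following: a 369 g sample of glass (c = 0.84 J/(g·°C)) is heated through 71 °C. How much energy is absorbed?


q = mcΔT = 369 × 0.84 × 71
= 22007.16 J

22007.16 J


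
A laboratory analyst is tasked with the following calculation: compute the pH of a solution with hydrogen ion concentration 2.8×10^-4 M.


pH = -log10([H+]) = -log10(2.8×10^-4)
= 4 - log10(2.8)
= 4 - 0.45
= 3.55

3.55


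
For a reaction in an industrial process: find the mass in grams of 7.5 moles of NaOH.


M(NaOH) = 40.0 g/mol
mass = n × M = 7.5 × 40.0 = 300.00 g

300.00 g


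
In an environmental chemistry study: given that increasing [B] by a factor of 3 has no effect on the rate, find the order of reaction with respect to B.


rate ∝ [B]^n
rate ∝ [B]^0
Order in B: 0

0


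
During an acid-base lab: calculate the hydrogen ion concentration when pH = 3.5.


[H+] = 10^(-pH) = 10^(-3.5)
= 3.16×10^-4 M

3.16×10^-4 M


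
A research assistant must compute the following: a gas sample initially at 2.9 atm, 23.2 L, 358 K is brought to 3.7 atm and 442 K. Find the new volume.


P1V1/T1 = P2V2/T2
V2 = P1V1T2/(T1P2)
= 2.9×23.2×442/(358×3.7)
= 22.45 L

22.45 L


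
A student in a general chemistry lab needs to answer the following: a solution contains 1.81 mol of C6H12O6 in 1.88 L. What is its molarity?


M = n/V = 1.81/1.88 = 0.963 mol/L

0.963 M


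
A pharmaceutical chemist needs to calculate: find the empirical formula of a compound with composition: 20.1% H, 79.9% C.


Assume 100 g sample. Moles of each element:
  H: 20.1/1.008 = 19.94 mol
  C: 79.9/12.01 = 6.653 mol
Divide by smallest (6.653):
  H: 19.94/6.653 = 3.0
  C: 6.653/6.653 = 1.0
Empirical formula: CH3

CH3


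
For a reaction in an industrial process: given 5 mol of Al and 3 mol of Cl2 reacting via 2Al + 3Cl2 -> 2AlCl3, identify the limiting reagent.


Mole ratio available / coefficient:
  Al: 5/2 = 2.500
  Cl2: 3/3 = 1.000
Smaller ratio is limiting.

Cl2


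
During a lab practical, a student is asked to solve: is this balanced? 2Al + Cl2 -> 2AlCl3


Equation: 2Al + Cl2 -> 2AlCl3
Check atoms: Al: 2=2, Cl: 2≠6
Not balanced

No, not balanced


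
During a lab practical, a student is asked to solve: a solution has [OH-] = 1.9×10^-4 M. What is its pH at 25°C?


pOH = -log10([OH-]) = -log10(1.9×10^-4)
= 4 - log10(1.9) = 3.72
pH = 14 - pOH = 14 - 3.72 = 10.28

10.28


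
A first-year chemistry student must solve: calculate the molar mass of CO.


M(CO) = 1×12.01 + 1×16.0
= 12.01 + 16.0
= 28.01 g/mol

28.01 g/mol


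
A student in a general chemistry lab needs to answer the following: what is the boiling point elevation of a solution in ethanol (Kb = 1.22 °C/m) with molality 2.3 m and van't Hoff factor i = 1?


ΔTb = Kb × m × i
= 1.22 × 2.3 × 1
= 2.806 °C

2.806 °C


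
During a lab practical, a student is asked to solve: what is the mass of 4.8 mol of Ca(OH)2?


M(Ca(OH)2) = 74.1 g/mol
mass = n × M = 4.8 × 74.1 = 355.68 g

355.68 g


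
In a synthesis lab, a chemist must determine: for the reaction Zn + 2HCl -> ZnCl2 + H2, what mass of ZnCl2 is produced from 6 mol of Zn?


Mole ratio ZnCl2:Zn = 1:1
n(ZnCl2) = 6 × 1/1 = 6.000 mol
mass = 6.000 × 136.28 = 817.68 g

817.68 g


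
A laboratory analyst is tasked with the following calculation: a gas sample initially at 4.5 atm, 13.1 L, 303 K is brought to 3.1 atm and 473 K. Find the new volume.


P1V1/T1 = P2V2/T2
V2 = P1V1T2/(T1P2)
= 4.5×13.1×473/(303×3.1)
= 29.685 L

29.685 L


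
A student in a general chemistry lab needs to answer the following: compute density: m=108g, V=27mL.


ρ = mass/volume
= 108/27
= 4.0 g/mL

4.0 g/mL


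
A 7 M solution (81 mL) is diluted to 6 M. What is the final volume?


C1V1 = C2V2
7 × 81 = 6 × V2
V2 = 567/6 = 94.5 mL

94.5 mL


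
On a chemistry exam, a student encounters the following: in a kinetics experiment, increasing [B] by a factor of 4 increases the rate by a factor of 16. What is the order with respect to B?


rate ∝ [B]^n
4^n = 16 → n = 2
Order in B: 2

2


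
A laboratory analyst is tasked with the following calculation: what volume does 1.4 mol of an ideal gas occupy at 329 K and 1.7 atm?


PV = nRT  (R = 0.08206 L·atm/(mol·K))
V = nRT/P = 1.4×0.08206×329/1.7
= 22.233 L

22.233 L


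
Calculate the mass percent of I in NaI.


M(NaI) = 1×22.99 + 1×126.9 = 149.89 g/mol
Mass of I = 1 × 126.9 = 126.90 g/mol
% I = 126.90/149.89 × 100 = 84.66%

84.66%


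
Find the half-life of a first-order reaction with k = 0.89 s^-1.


t½ = ln2/k = 0.693147/(0.89 s^-1)
= 0.7788 s

0.7788 s


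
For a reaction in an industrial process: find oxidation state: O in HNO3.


O is usually -2
Oxidation number: -2

-2


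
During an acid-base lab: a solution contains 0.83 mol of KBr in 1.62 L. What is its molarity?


M = n/V = 0.83/1.62 = 0.512 mol/L

0.512 M


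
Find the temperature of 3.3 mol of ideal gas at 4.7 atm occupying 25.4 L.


PV = nRT  (R = 0.08206 L·atm/(mol·K))
T = PV/(nR) = 4.7×25.4/(3.3×0.08206)
= 119.38/0.270798
= 440.85 K

440.85 K


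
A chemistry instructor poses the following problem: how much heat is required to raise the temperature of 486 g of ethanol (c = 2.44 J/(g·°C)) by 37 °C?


q = mcΔT = 486 × 2.44 × 37
= 43876.08 J

43876.08 J


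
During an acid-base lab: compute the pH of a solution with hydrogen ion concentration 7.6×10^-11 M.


pH = -log10([H+]) = -log10(7.6×10^-11)
= 11 - log10(7.6)
= 11 - 0.88
= 10.12

10.12


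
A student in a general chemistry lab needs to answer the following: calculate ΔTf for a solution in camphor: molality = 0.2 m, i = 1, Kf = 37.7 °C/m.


ΔTf = Kf × m × i
= 37.7 × 0.2 × 1
= 7.54 °C

7.54 °C


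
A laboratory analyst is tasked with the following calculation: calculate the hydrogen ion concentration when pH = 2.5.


[H+] = 10^(-pH) = 10^(-2.5)
= 3.16×10^-3 M

3.16×10^-3 M


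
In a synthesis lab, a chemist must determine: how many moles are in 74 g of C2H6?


M(C2H6) = 30.07 g/mol
n = mass/M = 74/30.07 = 2.4609 mol

2.4609 mol


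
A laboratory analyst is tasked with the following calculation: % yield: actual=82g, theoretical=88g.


% yield = actual/theoretical × 100
= 82/88 × 100
= 93.18%

93.18%


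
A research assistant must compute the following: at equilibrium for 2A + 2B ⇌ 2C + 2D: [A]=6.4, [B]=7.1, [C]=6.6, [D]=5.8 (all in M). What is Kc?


Kc = [C]^2[D]^2/([A]^2[B]^2)
= (6.6^2 × 5.8^2)/(6.4^2 × 7.1^2)
= 1465.3584/2064.7936
= 0.7097

0.7097


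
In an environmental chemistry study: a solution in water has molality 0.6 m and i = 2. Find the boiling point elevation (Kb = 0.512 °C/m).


ΔTb = Kb × m × i
= 0.512 × 0.6 × 2
= 0.6144 °C

0.6144 °C


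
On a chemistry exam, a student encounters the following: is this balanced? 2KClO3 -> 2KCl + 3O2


Equation: 2KClO3 -> 2KCl + 3O2
Check atoms: Cl: 2=2, K: 2=2, O: 6=6
Balanced

Yes, balanced


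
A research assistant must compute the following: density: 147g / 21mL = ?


ρ = mass/volume
= 147/21
= 7.0 g/mL

7.0 g/mL


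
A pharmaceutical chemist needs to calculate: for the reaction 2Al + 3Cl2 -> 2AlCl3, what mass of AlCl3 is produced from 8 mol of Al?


Mole ratio AlCl3:Al = 2:2
n(AlCl3) = 8 × 2/2 = 8.000 mol
mass = 8.000 × 133.33 = 1066.64 g

1066.64 g


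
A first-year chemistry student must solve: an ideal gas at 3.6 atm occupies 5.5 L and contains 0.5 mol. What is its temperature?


PV = nRT  (R = 0.08206 L·atm/(mol·K))
T = PV/(nR) = 3.6×5.5/(0.5×0.08206)
= 19.80/0.041030
= 482.57 K

482.57 K


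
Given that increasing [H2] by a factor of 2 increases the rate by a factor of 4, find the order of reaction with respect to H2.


rate ∝ [H2]^n
2^n = 4 → n = 2
Order in H2: 2

2


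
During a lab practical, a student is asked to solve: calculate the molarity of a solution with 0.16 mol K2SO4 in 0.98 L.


M = n/V = 0.16/0.98 = 0.163 mol/L

0.163 M


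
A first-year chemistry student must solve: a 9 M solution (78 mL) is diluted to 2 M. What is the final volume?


C1V1 = C2V2
9 × 78 = 2 × V2
V2 = 702/2 = 351.0 mL

351.0 mL


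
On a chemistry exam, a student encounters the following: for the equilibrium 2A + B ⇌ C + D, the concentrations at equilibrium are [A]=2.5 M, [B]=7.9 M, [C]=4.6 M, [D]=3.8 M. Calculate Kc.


Kc = [C][D]/([A]^2[B])
= (4.6^1 × 3.8^1)/(2.5^2 × 7.9^1)
= 17.48/49.375
= 0.3540

0.3540


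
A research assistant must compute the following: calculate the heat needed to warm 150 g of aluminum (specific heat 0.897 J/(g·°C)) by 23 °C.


q = mcΔT = 150 × 0.897 × 23
= 3094.65 J

3094.65 J


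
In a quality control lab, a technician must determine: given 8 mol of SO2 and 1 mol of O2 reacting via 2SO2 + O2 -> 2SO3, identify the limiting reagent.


Mole ratio available / coefficient:
  SO2: 8/2 = 4.000
  O2: 1/1 = 1.000
Smaller ratio is limiting.

O2


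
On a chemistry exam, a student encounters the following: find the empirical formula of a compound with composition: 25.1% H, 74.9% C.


Assume 100 g sample. Moles of each element:
  H: 25.1/1.008 = 24.901 mol
  C: 74.9/12.01 = 6.236 mol
Divide by smallest (6.236):
  H: 24.901/6.236 = 3.99
  C: 6.236/6.236 = 1.0
Empirical formula: CH4

CH4


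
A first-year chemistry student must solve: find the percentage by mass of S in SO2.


M(SO2) = 1×32.07 + 2×16.0 = 64.07 g/mol
Mass of S = 1 × 32.07 = 32.07 g/mol
% S = 32.07/64.07 × 100 = 50.05%

50.05%


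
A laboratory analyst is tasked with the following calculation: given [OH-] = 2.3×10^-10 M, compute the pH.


pOH = -log10([OH-]) = -log10(2.3×10^-10)
= 10 - log10(2.3) = 9.64
pH = 14 - pOH = 14 - 9.64 = 4.36

4.36


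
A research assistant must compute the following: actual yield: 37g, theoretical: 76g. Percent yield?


% yield = actual/theoretical × 100
= 37/76 × 100
= 48.68%

48.68%


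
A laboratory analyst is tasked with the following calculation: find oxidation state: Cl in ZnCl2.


halide: -1
Oxidation number: -1

-1


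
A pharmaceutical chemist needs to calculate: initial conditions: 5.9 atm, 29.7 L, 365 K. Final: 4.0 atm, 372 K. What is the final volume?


P1V1/T1 = P2V2/T2
V2 = P1V1T2/(T1P2)
= 5.9×29.7×372/(365×4.0)
= 44.648 L

44.648 L


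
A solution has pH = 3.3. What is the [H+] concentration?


[H+] = 10^(-pH) = 10^(-3.3)
= 5.01×10^-4 M

5.01×10^-4 M


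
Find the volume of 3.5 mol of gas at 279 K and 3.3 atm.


PV = nRT  (R = 0.08206 L·atm/(mol·K))
V = nRT/P = 3.5×0.08206×279/3.3
= 24.282 L

24.282 L


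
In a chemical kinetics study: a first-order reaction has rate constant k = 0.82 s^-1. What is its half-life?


t½ = ln2/k = 0.693147/(0.82 s^-1)
= 0.8453 s

0.8453 s


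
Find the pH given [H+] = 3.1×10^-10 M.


pH = -log10([H+]) = -log10(3.1×10^-10)
= 10 - log10(3.1)
= 10 - 0.49
= 9.51

9.51


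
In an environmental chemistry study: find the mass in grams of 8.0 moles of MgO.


M(MgO) = 40.31 g/mol
mass = n × M = 8.0 × 40.31 = 322.48 g

322.48 g


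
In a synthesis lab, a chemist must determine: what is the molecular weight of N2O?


M(N2O) = 2×14.01 + 1×16.0
= 28.02 + 16.0
= 44.02 g/mol

44.02 g/mol


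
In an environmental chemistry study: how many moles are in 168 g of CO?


M(CO) = 28.01 g/mol
n = mass/M = 168/28.01 = 5.9979 mol

5.9979 mol


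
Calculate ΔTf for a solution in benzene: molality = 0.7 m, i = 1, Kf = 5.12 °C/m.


ΔTf = Kf × m × i
= 5.12 × 0.7 × 1
= 3.584 °C

3.584 °C


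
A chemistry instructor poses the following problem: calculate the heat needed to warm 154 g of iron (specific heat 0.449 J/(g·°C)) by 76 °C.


q = mcΔT = 154 × 0.449 × 76
= 5255.10 J

5255.10 J


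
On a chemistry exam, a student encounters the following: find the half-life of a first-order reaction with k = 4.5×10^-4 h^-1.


t½ = ln2/k = 0.693147/(4.5×10^-4 h^-1)
= 1540 h

1540 h


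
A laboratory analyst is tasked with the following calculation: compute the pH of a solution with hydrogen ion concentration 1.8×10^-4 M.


pH = -log10([H+]) = -log10(1.8×10^-4)
= 4 - log10(1.8)
= 4 - 0.26
= 3.74

3.74


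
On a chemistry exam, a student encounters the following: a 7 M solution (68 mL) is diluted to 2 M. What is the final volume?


C1V1 = C2V2
7 × 68 = 2 × V2
V2 = 476/2 = 238.0 mL

238.0 mL


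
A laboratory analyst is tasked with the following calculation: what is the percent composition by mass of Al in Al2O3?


M(Al2O3) = 2×26.98 + 3×16.0 = 101.96 g/mol
Mass of Al = 2 × 26.98 = 53.96 g/mol
% Al = 53.96/101.96 × 100 = 52.92%

52.92%


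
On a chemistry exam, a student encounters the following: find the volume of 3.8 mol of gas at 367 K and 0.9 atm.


PV = nRT  (R = 0.08206 L·atm/(mol·K))
V = nRT/P = 3.8×0.08206×367/0.9
= 127.157 L

127.157 L


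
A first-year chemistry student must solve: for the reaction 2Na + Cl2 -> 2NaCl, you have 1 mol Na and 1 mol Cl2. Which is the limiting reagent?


Mole ratio available / coefficient:
  Na: 1/2 = 0.500
  Cl2: 1/1 = 1.000
Smaller ratio is limiting.

Na


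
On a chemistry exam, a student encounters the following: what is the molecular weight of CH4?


M(CH4) = 1×12.01 + 4×1.008
= 12.01 + 4.03
= 16.04 g/mol

16.04 g/mol


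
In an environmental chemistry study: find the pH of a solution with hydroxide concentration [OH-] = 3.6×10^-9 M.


pOH = -log10([OH-]) = -log10(3.6×10^-9)
= 9 - log10(3.6) = 8.44
pH = 14 - pOH = 14 - 8.44 = 5.56

5.56


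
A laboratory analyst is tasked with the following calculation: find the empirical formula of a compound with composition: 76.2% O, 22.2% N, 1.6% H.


Assume 100 g sample. Moles of each element:
  O: 76.2/16.0 = 4.763 mol
  N: 22.2/14.01 = 1.585 mol
  H: 1.6/1.008 = 1.587 mol
Divide by smallest (1.585):
  O: 4.763/1.585 = 3.01
  N: 1.585/1.585 = 1.0
  H: 1.587/1.585 = 1.0
Empirical formula: HNO3

HNO3


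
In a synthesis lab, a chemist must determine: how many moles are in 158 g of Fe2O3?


M(Fe2O3) = 159.7 g/mol
n = mass/M = 158/159.7 = 0.9894 mol

0.9894 mol


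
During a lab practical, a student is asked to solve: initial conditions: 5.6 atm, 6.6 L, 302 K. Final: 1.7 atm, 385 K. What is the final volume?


P1V1/T1 = P2V2/T2
V2 = P1V1T2/(T1P2)
= 5.6×6.6×385/(302×1.7)
= 27.716 L

27.716 L


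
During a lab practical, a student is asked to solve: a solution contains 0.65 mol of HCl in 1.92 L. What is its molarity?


M = n/V = 0.65/1.92 = 0.339 mol/L

0.339 M


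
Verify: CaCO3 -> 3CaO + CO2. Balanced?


Equation: CaCO3 -> 3CaO + CO2
Check atoms: C: 1=1, Ca: 1≠3, O: 3≠5
Not balanced

No, not balanced


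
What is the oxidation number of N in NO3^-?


x + 3(-2) = -1, so x = +5
Oxidation number: +5

+5


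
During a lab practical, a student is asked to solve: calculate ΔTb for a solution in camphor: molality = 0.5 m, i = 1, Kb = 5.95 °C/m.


ΔTb = Kb × m × i
= 5.95 × 0.5 × 1
= 2.975 °C

2.975 °C


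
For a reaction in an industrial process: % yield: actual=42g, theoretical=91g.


% yield = actual/theoretical × 100
= 42/91 × 100
= 46.15%

46.15%


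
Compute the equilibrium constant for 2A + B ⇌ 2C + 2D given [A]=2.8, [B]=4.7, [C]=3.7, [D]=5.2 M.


Kc = [C]^2[D]^2/([A]^2[B])
= (3.7^2 × 5.2^2)/(2.8^2 × 4.7^1)
= 370.1776/36.848
= 10.05

10.05


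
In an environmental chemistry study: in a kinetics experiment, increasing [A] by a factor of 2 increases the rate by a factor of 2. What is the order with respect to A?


rate ∝ [A]^n
2^n = 2 → n = 1
Order in A: 1

1


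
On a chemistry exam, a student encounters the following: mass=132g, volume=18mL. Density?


ρ = mass/volume
= 132/18
= 7.333 g/mL

7.333 g/mL


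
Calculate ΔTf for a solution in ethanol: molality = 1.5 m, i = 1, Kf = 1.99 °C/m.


ΔTf = Kf × m × i
= 1.99 × 1.5 × 1
= 2.985 °C

2.985 °C


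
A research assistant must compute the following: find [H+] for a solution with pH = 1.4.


[H+] = 10^(-pH) = 10^(-1.4)
= 3.98×10^-2 M

3.98×10^-2 M


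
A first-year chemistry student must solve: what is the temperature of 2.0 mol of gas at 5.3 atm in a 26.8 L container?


PV = nRT  (R = 0.08206 L·atm/(mol·K))
T = PV/(nR) = 5.3×26.8/(2.0×0.08206)
= 142.04/0.164120
= 865.46 K

865.46 K


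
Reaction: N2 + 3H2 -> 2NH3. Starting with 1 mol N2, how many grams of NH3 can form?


Mole ratio NH3:N2 = 2:1
n(NH3) = 1 × 2/1 = 2.000 mol
mass = 2.000 × 17.03 = 34.06 g

34.06 g


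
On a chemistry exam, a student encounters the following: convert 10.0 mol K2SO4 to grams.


M(K2SO4) = 174.27 g/mol
mass = n × M = 10.0 × 174.27 = 1742.70 g

1742.70 g


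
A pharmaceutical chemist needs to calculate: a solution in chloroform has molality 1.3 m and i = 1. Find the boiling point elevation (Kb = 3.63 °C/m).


ΔTb = Kb × m × i
= 3.63 × 1.3 × 1
= 4.719 °C

4.719 °C


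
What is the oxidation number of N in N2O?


2x + (-2) = 0, so x = +1
Oxidation number: +1

+1


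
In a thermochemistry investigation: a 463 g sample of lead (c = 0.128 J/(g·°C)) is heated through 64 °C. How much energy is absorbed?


q = mcΔT = 463 × 0.128 × 64
= 3792.90 J

3792.90 J


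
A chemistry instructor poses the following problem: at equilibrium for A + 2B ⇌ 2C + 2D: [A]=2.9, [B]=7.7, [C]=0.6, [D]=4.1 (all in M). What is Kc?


Kc = [C]^2[D]^2/([A][B]^2)
= (0.6^2 × 4.1^2)/(2.9^1 × 7.7^2)
= 6.0516/171.941
= 0.03520

0.03520


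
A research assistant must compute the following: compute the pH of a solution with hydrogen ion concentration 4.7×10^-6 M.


pH = -log10([H+]) = -log10(4.7×10^-6)
= 6 - log10(4.7)
= 6 - 0.67
= 5.33

5.33


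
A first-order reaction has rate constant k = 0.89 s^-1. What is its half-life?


t½ = ln2/k = 0.693147/(0.89 s^-1)
= 0.7788 s

0.7788 s


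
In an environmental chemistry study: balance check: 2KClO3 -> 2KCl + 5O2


Equation: 2KClO3 -> 2KCl + 5O2
Check atoms: Cl: 2=2, K: 2=2, O: 6≠10
Not balanced

No, not balanced


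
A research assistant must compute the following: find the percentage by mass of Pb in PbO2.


M(PbO2) = 1×207.2 + 2×16.0 = 239.20 g/mol
Mass of Pb = 1 × 207.2 = 207.20 g/mol
% Pb = 207.20/239.20 × 100 = 86.62%

86.62%


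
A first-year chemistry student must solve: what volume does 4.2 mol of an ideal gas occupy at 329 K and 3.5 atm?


PV = nRT  (R = 0.08206 L·atm/(mol·K))
V = nRT/P = 4.2×0.08206×329/3.5
= 32.397 L

32.397 L


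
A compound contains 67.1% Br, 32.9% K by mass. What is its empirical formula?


Assume 100 g sample. Moles of each element:
  Br: 67.1/79.9 = 0.84 mol
  K: 32.9/39.1 = 0.841 mol
Divide by smallest (0.84):
  Br: 0.84/0.84 = 1.0
  K: 0.841/0.84 = 1.0
Empirical formula: KBr

KBr


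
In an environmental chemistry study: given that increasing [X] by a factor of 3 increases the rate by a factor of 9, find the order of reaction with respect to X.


rate ∝ [X]^n
3^n = 9 → n = 2
Order in X: 2

2


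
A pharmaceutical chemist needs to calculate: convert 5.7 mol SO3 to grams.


M(SO3) = 80.07 g/mol
mass = n × M = 5.7 × 80.07 = 456.40 g

456.40 g


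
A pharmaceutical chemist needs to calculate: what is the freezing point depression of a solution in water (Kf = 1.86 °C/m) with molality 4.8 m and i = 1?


ΔTf = Kf × m × i
= 1.86 × 4.8 × 1
= 8.928 °C

8.928 °C


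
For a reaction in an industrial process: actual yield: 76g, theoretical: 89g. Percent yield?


% yield = actual/theoretical × 100
= 76/89 × 100
= 85.39%

85.39%


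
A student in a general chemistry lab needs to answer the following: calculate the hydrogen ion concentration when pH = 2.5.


[H+] = 10^(-pH) = 10^(-2.5)
= 3.16×10^-3 M

3.16×10^-3 M


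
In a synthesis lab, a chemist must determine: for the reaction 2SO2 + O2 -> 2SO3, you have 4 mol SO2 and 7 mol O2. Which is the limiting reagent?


Mole ratio available / coefficient:
  SO2: 4/2 = 2.000
  O2: 7/1 = 7.000
Smaller ratio is limiting.

SO2


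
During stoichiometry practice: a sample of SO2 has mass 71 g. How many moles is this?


M(SO2) = 64.07 g/mol
n = mass/M = 71/64.07 = 1.1082 mol

1.1082 mol


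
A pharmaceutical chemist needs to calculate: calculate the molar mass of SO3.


M(SO3) = 1×32.07 + 3×16.0
= 32.07 + 48.0
= 80.07 g/mol

80.07 g/mol


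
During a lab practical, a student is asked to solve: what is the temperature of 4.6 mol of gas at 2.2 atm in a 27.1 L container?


PV = nRT  (R = 0.08206 L·atm/(mol·K))
T = PV/(nR) = 2.2×27.1/(4.6×0.08206)
= 59.62/0.377476
= 157.94 K

157.94 K


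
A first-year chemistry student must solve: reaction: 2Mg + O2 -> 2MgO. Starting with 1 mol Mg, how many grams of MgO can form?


Mole ratio MgO:Mg = 2:2
n(MgO) = 1 × 2/2 = 1.000 mol
mass = 1.000 × 40.31 = 40.31 g

40.31 g


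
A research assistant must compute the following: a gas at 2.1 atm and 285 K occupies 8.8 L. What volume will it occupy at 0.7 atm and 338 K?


P1V1/T1 = P2V2/T2
V2 = P1V1T2/(T1P2)
= 2.1×8.8×338/(285×0.7)
= 31.309 L

31.309 L


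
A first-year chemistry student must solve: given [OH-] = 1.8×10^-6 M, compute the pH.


pOH = -log10([OH-]) = -log10(1.8×10^-6)
= 6 - log10(1.8) = 5.74
pH = 14 - pOH = 14 - 5.74 = 8.26

8.26


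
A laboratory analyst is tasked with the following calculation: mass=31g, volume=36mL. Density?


ρ = mass/volume
= 31/36
= 0.861 g/mL

0.861 g/mL


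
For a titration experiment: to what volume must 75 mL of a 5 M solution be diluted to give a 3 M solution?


C1V1 = C2V2
5 × 75 = 3 × V2
V2 = 375/3 = 125.0 mL

125.0 mL


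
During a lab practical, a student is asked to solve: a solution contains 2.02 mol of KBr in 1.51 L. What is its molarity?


M = n/V = 2.02/1.51 = 1.338 mol/L

1.338 M


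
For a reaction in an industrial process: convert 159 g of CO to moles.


M(CO) = 28.01 g/mol
n = mass/M = 159/28.01 = 5.6765 mol

5.6765 mol


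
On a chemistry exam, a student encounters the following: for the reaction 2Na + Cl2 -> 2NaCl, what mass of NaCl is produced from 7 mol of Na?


Mole ratio NaCl:Na = 2:2
n(NaCl) = 7 × 2/2 = 7.000 mol
mass = 7.000 × 58.44 = 409.08 g

409.08 g


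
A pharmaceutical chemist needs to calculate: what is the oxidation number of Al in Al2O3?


Al is +3
Oxidation number: +3

+3


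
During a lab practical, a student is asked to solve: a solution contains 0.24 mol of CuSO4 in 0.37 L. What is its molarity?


M = n/V = 0.24/0.37 = 0.649 mol/L

0.649 M


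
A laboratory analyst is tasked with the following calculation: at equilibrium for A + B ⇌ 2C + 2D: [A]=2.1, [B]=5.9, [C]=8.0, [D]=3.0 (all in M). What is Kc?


Kc = [C]^2[D]^2/([A][B])
= (8.0^2 × 3.0^2)/(2.1^1 × 5.9^1)
= 576/12.39
= 46.49

46.49


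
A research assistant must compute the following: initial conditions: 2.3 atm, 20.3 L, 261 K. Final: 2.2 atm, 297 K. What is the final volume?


P1V1/T1 = P2V2/T2
V2 = P1V1T2/(T1P2)
= 2.3×20.3×297/(261×2.2)
= 24.15 L

24.15 L


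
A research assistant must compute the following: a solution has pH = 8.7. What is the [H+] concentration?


[H+] = 10^(-pH) = 10^(-8.7)
= 2.0×10^-9 M

2.0×10^-9 M


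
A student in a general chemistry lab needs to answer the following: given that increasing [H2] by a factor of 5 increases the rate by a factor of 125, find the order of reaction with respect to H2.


rate ∝ [H2]^n
5^n = 125 → n = 3
Order in H2: 3

3


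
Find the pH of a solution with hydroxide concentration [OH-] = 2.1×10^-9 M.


pOH = -log10([OH-]) = -log10(2.1×10^-9)
= 9 - log10(2.1) = 8.68
pH = 14 - pOH = 14 - 8.68 = 5.32

5.32


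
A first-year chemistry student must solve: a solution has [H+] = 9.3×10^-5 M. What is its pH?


pH = -log10([H+]) = -log10(9.3×10^-5)
= 5 - log10(9.3)
= 5 - 0.97
= 4.03

4.03


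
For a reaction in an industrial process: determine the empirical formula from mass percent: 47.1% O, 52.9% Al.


Assume 100 g sample. Moles of each element:
  O: 47.1/16.0 = 2.944 mol
  Al: 52.9/26.98 = 1.961 mol
Divide by smallest (1.961):
  O: 2.944/1.961 = 1.5
  Al: 1.961/1.961 = 1.0
Multiply all ratios by 2 to obtain whole numbers.
Empirical formula: Al2O3

Al2O3


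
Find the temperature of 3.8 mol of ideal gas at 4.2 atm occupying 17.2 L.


PV = nRT  (R = 0.08206 L·atm/(mol·K))
T = PV/(nR) = 4.2×17.2/(3.8×0.08206)
= 72.24/0.311828
= 231.67 K

231.67 K


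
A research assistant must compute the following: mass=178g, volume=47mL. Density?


ρ = mass/volume
= 178/47
= 3.787 g/mL

3.787 g/mL


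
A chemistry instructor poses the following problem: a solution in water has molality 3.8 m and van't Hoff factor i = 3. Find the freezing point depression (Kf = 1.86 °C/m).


ΔTf = Kf × m × i
= 1.86 × 3.8 × 3
= 21.204 °C

21.204 °C


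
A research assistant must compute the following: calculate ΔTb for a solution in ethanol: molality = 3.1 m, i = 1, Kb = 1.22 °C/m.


ΔTb = Kb × m × i
= 1.22 × 3.1 × 1
= 3.782 °C

3.782 °C


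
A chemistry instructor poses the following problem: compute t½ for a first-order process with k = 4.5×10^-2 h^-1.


t½ = ln2/k = 0.693147/(4.5×10^-2 h^-1)
= 15.40 h

15.40 h


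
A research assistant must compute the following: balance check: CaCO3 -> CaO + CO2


Equation: CaCO3 -> CaO + CO2
Check atoms: C: 1=1, Ca: 1=1, O: 3=3
Balanced

Yes, balanced


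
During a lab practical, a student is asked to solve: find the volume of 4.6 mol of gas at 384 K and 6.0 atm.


PV = nRT  (R = 0.08206 L·atm/(mol·K))
V = nRT/P = 4.6×0.08206×384/6.0
= 24.158 L

24.158 L


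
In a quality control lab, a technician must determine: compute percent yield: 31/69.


% yield = actual/theoretical × 100
= 31/69 × 100
= 44.93%

44.93%


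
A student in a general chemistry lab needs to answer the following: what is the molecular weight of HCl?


M(HCl) = 1×1.008 + 1×35.45
= 1.01 + 35.45
= 36.46 g/mol

36.46 g/mol


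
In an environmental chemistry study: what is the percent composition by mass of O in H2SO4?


M(H2SO4) = 2×1.008 + 1×32.07 + 4×16.0 = 98.086 g/mol
Mass of O = 4 × 16.0 = 64.00 g/mol
% O = 64.00/98.086 × 100 = 65.25%

65.25%


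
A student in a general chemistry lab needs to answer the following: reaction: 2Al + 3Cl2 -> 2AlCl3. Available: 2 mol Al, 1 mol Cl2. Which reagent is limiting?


Mole ratio available / coefficient:
  Al: 2/2 = 1.000
  Cl2: 1/3 = 0.333
Smaller ratio is limiting.

Cl2


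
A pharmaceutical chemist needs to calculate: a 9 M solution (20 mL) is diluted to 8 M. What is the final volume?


C1V1 = C2V2
9 × 20 = 8 × V2
V2 = 180/8 = 22.5 mL

22.5 mL


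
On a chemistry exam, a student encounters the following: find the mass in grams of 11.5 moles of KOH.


M(KOH) = 56.11 g/mol
mass = n × M = 11.5 × 56.11 = 645.27 g

645.27 g


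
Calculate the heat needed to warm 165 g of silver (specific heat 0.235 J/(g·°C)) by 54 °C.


q = mcΔT = 165 × 0.235 × 54
= 2093.85 J

2093.85 J


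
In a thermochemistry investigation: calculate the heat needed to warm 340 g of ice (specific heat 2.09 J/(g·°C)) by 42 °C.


q = mcΔT = 340 × 2.09 × 42
= 29845.20 J

29845.20 J


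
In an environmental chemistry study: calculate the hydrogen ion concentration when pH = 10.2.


[H+] = 10^(-pH) = 10^(-10.2)
= 6.31×10^-11 M

6.31×10^-11 M


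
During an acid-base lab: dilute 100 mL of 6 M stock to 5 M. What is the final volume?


C1V1 = C2V2
6 × 100 = 5 × V2
V2 = 600/5 = 120.0 mL

120.0 mL


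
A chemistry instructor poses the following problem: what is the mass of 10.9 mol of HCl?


M(HCl) = 36.46 g/mol
mass = n × M = 10.9 × 36.46 = 397.41 g

397.41 g


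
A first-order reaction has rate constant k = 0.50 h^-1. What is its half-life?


t½ = ln2/k = 0.693147/(0.50 h^-1)
= 1.386 h

1.386 h


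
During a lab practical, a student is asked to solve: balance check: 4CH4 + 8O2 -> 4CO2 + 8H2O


Equation: 4CH4 + 8O2 -> 4CO2 + 8H2O
Check atoms: C: 4=4, H: 16=16, O: 16=16
Balanced

Yes, balanced


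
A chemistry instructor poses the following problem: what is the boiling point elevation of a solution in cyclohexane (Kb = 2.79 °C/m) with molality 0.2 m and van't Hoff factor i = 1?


ΔTb = Kb × m × i
= 2.79 × 0.2 × 1
= 0.558 °C

0.558 °C


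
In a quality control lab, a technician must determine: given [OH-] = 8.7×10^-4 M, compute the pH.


pOH = -log10([OH-]) = -log10(8.7×10^-4)
= 4 - log10(8.7) = 3.06
pH = 14 - pOH = 14 - 3.06 = 10.94

10.94


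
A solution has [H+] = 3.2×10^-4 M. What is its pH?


pH = -log10([H+]) = -log10(3.2×10^-4)
= 4 - log10(3.2)
= 4 - 0.51
= 3.49

3.49


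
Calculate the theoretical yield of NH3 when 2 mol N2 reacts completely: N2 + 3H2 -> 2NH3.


Mole ratio NH3:N2 = 2:1
n(NH3) = 2 × 2/1 = 4.000 mol
mass = 4.000 × 17.03 = 68.12 g

68.12 g


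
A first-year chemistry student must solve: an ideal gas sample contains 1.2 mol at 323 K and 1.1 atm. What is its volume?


PV = nRT  (R = 0.08206 L·atm/(mol·K))
V = nRT/P = 1.2×0.08206×323/1.1
= 28.915 L

28.915 L


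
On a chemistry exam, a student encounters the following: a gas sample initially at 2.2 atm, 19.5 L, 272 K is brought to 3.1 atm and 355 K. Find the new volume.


P1V1/T1 = P2V2/T2
V2 = P1V1T2/(T1P2)
= 2.2×19.5×355/(272×3.1)
= 18.062 L

18.062 L


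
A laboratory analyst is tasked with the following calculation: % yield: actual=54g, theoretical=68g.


% yield = actual/theoretical × 100
= 54/68 × 100
= 79.41%

79.41%


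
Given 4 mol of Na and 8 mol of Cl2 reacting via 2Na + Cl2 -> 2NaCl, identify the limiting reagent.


Mole ratio available / coefficient:
  Na: 4/2 = 2.000
  Cl2: 8/1 = 8.000
Smaller ratio is limiting.

Na


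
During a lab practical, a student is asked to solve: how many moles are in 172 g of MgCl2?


M(MgCl2) = 95.21 g/mol
n = mass/M = 172/95.21 = 1.8065 mol

1.8065 mol


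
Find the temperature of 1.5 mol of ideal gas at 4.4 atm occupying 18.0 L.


PV = nRT  (R = 0.08206 L·atm/(mol·K))
T = PV/(nR) = 4.4×18.0/(1.5×0.08206)
= 79.20/0.123090
= 643.43 K

643.43 K


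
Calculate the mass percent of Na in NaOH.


M(NaOH) = 1×22.99 + 1×16.0 + 1×1.008 = 39.998 g/mol
Mass of Na = 1 × 22.99 = 22.99 g/mol
% Na = 22.99/39.998 × 100 = 57.48%

57.48%


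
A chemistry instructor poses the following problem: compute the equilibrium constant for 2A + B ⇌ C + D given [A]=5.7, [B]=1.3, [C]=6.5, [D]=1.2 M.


Kc = [C][D]/([A]^2[B])
= (6.5^1 × 1.2^1)/(5.7^2 × 1.3^1)
= 7.8/42.237
= 0.1847

0.1847


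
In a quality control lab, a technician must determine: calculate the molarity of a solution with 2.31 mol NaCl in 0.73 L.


M = n/V = 2.31/0.73 = 3.164 mol/L

3.164 M
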